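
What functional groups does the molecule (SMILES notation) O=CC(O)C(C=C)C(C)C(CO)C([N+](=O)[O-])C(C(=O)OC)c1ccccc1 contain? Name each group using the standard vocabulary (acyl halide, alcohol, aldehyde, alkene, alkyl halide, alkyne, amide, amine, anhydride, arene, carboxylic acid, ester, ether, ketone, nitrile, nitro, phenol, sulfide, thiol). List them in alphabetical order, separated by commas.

terminal –CHO: carbonyl C bonded to H and C → aldehyde.
–OH on an sp³ carbon → alcohol (secondary).
pendant –CH=CH2: C=C double bond → alkene.
pendant –CH2OH on an sp³ backbone C → alcohol.
–NO2 on an sp³ carbon → nitro (the N=O is not a carbonyl).
pendant –COOCH3: carbonyl C bonded to C and –OCH3 → ester.
–C6H5 phenyl ring → arene.

alcohol, aldehyde, alkene, arene, ester, nitro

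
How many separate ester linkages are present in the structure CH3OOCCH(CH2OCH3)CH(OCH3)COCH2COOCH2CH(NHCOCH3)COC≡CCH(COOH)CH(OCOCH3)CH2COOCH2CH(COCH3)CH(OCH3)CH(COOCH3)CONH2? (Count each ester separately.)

Taking each segment in turn:
  CH3OOC: CH3O–C(=O)–: carbonyl C bonded to C and to –OCH3 → ester (not ketone + ether).
  CH(CH2OCH3): pendant –CH2OCH3: C–O–C linkage → ether.
  CH(OCH3): pendant –OCH3: C–O–C with sp³ C, no adjacent C=O → ether.
  CO: –C(=O)– with carbon on both sides → ketone.
  CH2COOCH2: –C(=O)–O–C with C on the carbonyl side → ester.
  CH(NHCOCH3): pendant –NHC(=O)CH3: N bonded to a carbonyl → amide (not amine).
  CO: –C(=O)– with carbon on both sides → ketone.
  C≡C: C≡C triple bond → alkyne.
  CH(COOH): pendant –COOH: carbonyl C bonded to C and –OH → carboxylic acid.
  CH(OCOCH3): pendant –OC(=O)CH3: an acyloxy group → ester.
  CH2COOCH2: –C(=O)–O–C with C on the carbonyl side → ester.
  CH(COCH3): pendant –COCH3: carbonyl C bonded to two carbons → ketone.
  CH(OCH3): pendant –OCH3: C–O–C with sp³ C, no adjacent C=O → ether.
  CH(COOCH3): pendant –COOCH3: carbonyl C bonded to C and –OCH3 → ester.
  CONH2: –C(=O)NH2: carbonyl C bonded to C and to N → amide (the N is not a separate amine).
Ester appears at: CH3OOC, CH2COOCH2, CH(OCOCH3), CH2COOCH2, CH(COOCH3) → 5.

5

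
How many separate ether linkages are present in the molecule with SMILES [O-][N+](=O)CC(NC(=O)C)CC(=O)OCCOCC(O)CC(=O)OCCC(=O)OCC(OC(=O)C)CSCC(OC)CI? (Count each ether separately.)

Reading the structure from left to right:
  O2NCH2: –NO2 on carbon → nitro group.
  CH(NHCOCH3): pendant –NHC(=O)CH3: N bonded to a carbonyl → amide (not amine).
  CH2COOCH2: –C(=O)–O–C with C on the carbonyl side → ester.
  CH2OCH2: C–O–C with sp³ carbons on both sides and no adjacent C=O → ether.
  CH(OH): –OH on an sp³ carbon → alcohol (secondary).
  CH2COOCH2: –C(=O)–O–C with C on the carbonyl side → ester.
  CH2COOCH2: –C(=O)–O–C with C on the carbonyl side → ester.
  CH(OCOCH3): pendant –OC(=O)CH3: an acyloxy group → ester.
  CH2SCH2: C–S–C linkage → sulfide (thioether).
  CH(OCH3): pendant –OCH3: C–O–C with sp³ C, no adjacent C=O → ether.
  CH2I: halogen on an sp³ carbon → alkyl halide.
Ether appears at: CH2OCH2, CH(OCH3) → 2.

2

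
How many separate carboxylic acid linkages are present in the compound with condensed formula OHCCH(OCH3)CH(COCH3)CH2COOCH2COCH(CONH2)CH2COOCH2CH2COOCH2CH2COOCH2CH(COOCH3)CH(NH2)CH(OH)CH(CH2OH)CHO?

0

terminal –CHO: carbonyl C bonded to H and C → aldehyde.
pendant –OCH3: C–O–C with sp³ C, no adjacent C=O → ether.
pendant –COCH3: carbonyl C bonded to two carbons → ketone.
–C(=O)–O–C with C on the carbonyl side → ester.
–C(=O)– with carbon on both sides → ketone.
pendant –CONH2: carbonyl C bonded to C and N → amide.
–C(=O)–O–C with C on the carbonyl side → ester.
–C(=O)–O–C with C on the carbonyl side → ester.
–C(=O)–O–C with C on the carbonyl side → ester.
pendant –COOCH3: carbonyl C bonded to C and –OCH3 → ester.
–NH2 on an sp³ carbon with no adjacent C=O → amine.
–OH on an sp³ carbon → alcohol (secondary).
pendant –CH2OH on an sp³ backbone C → alcohol.
terminal –CHO: carbonyl C bonded to H and C → aldehyde.
No segment is a carboxylic acid: OHC is aldehyde, not carboxylic acid; CH2COOCH2 is ester, not carboxylic acid; CH(CONH2) is amide, not carboxylic acid. → 0.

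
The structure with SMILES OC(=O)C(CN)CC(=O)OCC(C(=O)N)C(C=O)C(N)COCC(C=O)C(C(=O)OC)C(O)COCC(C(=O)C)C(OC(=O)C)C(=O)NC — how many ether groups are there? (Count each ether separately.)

2

Working along the chain:
  HOOC: –COOH: carbonyl C bonded to –OH and C → carboxylic acid (the –OH is not a separate alcohol).
  CH(CH2NH2): pendant –CH2NH2: N on sp³ C, no adjacent C=O → amine.
  CH2COOCH2: –C(=O)–O–C with C on the carbonyl side → ester.
  CH(CONH2): pendant –CONH2: carbonyl C bonded to C and N → amide.
  CH(CHO): pendant –CHO: carbonyl C bonded to C and H → aldehyde.
  CH(NH2): –NH2 on an sp³ carbon with no adjacent C=O → amine.
  CH2OCH2: C–O–C with sp³ carbons on both sides and no adjacent C=O → ether.
  CH(CHO): pendant –CHO: carbonyl C bonded to C and H → aldehyde.
  CH(COOCH3): pendant –COOCH3: carbonyl C bonded to C and –OCH3 → ester.
  CH(OH): –OH on an sp³ carbon → alcohol (secondary).
  CH2OCH2: C–O–C with sp³ carbons on both sides and no adjacent C=O → ether.
  CH(COCH3): pendant –COCH3: carbonyl C bonded to two carbons → ketone.
  CH(OCOCH3): pendant –OC(=O)CH3: an acyloxy group → ester.
  CONHCH3: –C(=O)NHCH3: carbonyl C bonded to C and to N → amide (the N is not an amine).
Ether appears at: CH2OCH2, CH2OCH2 → 2.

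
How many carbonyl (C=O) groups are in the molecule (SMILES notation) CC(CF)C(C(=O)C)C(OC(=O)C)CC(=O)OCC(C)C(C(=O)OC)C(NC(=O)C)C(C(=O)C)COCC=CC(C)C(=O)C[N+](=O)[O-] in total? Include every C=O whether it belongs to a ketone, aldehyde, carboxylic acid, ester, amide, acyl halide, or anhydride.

CH(COCH3): ketone, 1 C=O (running total 1).
CH(OCOCH3): ester, 1 C=O (running total 2).
CH2COOCH2: ester, 1 C=O (running total 3).
CH(COOCH3): ester, 1 C=O (running total 4).
CH(NHCOCH3): amide, 1 C=O (running total 5).
CH(COCH3): ketone, 1 C=O (running total 6).
CO: ketone, 1 C=O (running total 7).

7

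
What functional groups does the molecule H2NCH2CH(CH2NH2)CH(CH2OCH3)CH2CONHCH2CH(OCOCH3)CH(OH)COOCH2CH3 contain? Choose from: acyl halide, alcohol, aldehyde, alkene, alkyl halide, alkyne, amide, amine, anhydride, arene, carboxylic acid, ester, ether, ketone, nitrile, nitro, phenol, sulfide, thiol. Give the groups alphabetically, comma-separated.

alcohol, amide, amine, ester, ether

Reading the structure from left to right:
  H2NCH2: –NH2 on an sp³ carbon with no adjacent C=O → amine.
  CH(CH2NH2): pendant –CH2NH2: N on sp³ C, no adjacent C=O → amine.
  CH(CH2OCH3): pendant –CH2OCH3: C–O–C linkage → ether.
  CH2CONHCH2: –C(=O)–N– linkage → amide (the N is not an amine).
  CH(OCOCH3): pendant –OC(=O)CH3: an acyloxy group → ester.
  CH(OH): –OH on an sp³ carbon → alcohol (secondary).
  COOCH2CH3: –C(=O)OCH2CH3: carbonyl C bonded to C and to –OEt → ester.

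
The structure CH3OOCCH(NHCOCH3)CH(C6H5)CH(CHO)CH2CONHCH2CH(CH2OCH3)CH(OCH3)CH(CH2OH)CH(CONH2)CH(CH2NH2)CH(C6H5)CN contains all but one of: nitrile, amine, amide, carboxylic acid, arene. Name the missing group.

arene: present (CH(C6H5) — pendant –C6H5: benzene ring → arene).
amine: present (CH(CH2NH2) — pendant –CH2NH2: N on sp³ C, no adjacent C=O → amine).
amide: present (CH(NHCOCH3) — pendant –NHC(=O)CH3: N bonded to a carbonyl → amide (not amine)).
nitrile: present (CN — –C≡N: carbon triple-bonded to nitrogen → nitrile).
carboxylic acid: absent. In CH3OOC, the acyl oxygen is bonded to carbon (–O–C), not to H, so this is an ester. In each of CH(NHCOCH3), CH2CONHCH2 and CH(CONH2), the carbonyl is bonded to nitrogen, not to –OH; that is an amide.

carboxylic acid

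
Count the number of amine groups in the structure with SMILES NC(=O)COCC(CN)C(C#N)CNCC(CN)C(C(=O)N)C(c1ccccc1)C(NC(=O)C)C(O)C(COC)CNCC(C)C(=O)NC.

4

–C(=O)NH2: carbonyl C bonded to C and to N → amide (the N is not a separate amine).
C–O–C with sp³ carbons on both sides and no adjacent C=O → ether.
pendant –CH2NH2: N on sp³ C, no adjacent C=O → amine.
pendant –C≡N: nitrile.
C–N–C with sp³ carbons and no adjacent C=O → amine (secondary).
pendant –CH2NH2: N on sp³ C, no adjacent C=O → amine.
pendant –CONH2: carbonyl C bonded to C and N → amide.
pendant –C6H5: benzene ring → arene.
pendant –NHC(=O)CH3: N bonded to a carbonyl → amide (not amine).
–OH on an sp³ carbon → alcohol (secondary).
pendant –CH2OCH3: C–O–C linkage → ether.
C–N–C with sp³ carbons and no adjacent C=O → amine (secondary).
–C(=O)NHCH3: carbonyl C bonded to C and to N → amide (the N is not an amine).
Amine appears at: CH(CH2NH2), CH2NHCH2, CH(CH2NH2), CH2NHCH2 → 4.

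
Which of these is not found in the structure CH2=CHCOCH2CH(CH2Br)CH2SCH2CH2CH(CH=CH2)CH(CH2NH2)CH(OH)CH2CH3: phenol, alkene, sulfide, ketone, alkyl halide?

phenol

sulfide: present (CH2SCH2 — C–S–C linkage → sulfide (thioether)).
alkyl halide: present (CH(CH2Br) — pendant –CH2X: halogen on sp³ carbon → alkyl halide).
ketone: present (CO — –C(=O)– with carbon on both sides → ketone).
alkene: present (CH2=CH — C=C double bond → alkene).
phenol: absent. In CH(OH), the –OH is on an sp³ carbon, not on an aromatic ring, so it is an alcohol.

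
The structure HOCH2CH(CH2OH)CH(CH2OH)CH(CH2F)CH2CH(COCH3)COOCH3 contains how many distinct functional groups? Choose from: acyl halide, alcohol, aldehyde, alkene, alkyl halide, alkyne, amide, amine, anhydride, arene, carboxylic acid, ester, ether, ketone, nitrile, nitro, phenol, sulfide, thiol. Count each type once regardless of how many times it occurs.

HO– on an sp³ carbon → alcohol.
pendant –CH2OH on an sp³ backbone C → alcohol.
pendant –CH2OH on an sp³ backbone C → alcohol.
pendant –CH2X: halogen on sp³ carbon → alkyl halide.
pendant –COCH3: carbonyl C bonded to two carbons → ketone.
–C(=O)OCH3: carbonyl C bonded to C and to –OCH3 → ester (not ketone + ether).
Distinct types present: alcohol, alkyl halide, ester, ketone.

4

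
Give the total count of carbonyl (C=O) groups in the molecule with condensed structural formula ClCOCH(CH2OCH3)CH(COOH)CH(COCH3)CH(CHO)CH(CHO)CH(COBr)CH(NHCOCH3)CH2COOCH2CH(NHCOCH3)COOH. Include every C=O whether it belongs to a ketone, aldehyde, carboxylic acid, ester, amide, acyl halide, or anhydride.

10

ClCO: acyl halide, 1 C=O (running total 1).
CH(COOH): carboxylic acid, 1 C=O (running total 2).
CH(COCH3): ketone, 1 C=O (running total 3).
CH(CHO): aldehyde, 1 C=O (running total 4).
CH(CHO): aldehyde, 1 C=O (running total 5).
CH(COBr): acyl halide, 1 C=O (running total 6).
CH(NHCOCH3): amide, 1 C=O (running total 7).
CH2COOCH2: ester, 1 C=O (running total 8).
CH(NHCOCH3): amide, 1 C=O (running total 9).
COOH: carboxylic acid, 1 C=O (running total 10).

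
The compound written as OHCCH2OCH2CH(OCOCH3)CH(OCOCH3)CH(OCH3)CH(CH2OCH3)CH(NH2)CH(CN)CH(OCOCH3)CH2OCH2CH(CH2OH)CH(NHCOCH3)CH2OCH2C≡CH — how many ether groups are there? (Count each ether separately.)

5

Reading the structure from left to right:
  OHC: terminal –CHO: carbonyl C bonded to H and C → aldehyde.
  CH2OCH2: C–O–C with sp³ carbons on both sides and no adjacent C=O → ether.
  CH(OCOCH3): pendant –OC(=O)CH3: an acyloxy group → ester.
  CH(OCOCH3): pendant –OC(=O)CH3: an acyloxy group → ester.
  CH(OCH3): pendant –OCH3: C–O–C with sp³ C, no adjacent C=O → ether.
  CH(CH2OCH3): pendant –CH2OCH3: C–O–C linkage → ether.
  CH(NH2): –NH2 on an sp³ carbon with no adjacent C=O → amine.
  CH(CN): pendant –C≡N: nitrile.
  CH(OCOCH3): pendant –OC(=O)CH3: an acyloxy group → ester.
  CH2OCH2: C–O–C with sp³ carbons on both sides and no adjacent C=O → ether.
  CH(CH2OH): pendant –CH2OH on an sp³ backbone C → alcohol.
  CH(NHCOCH3): pendant –NHC(=O)CH3: N bonded to a carbonyl → amide (not amine).
  CH2OCH2: C–O–C with sp³ carbons on both sides and no adjacent C=O → ether.
  C≡CH: C≡C triple bond → alkyne.
Ether appears at: CH2OCH2, CH(OCH3), CH(CH2OCH3), CH2OCH2, CH2OCH2 → 5.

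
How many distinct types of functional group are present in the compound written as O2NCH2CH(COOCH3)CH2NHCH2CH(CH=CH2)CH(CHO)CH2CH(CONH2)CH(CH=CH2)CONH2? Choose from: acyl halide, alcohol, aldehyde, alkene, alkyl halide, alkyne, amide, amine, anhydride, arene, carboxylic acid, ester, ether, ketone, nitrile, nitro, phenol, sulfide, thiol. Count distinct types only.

Reading the structure from left to right:
  O2NCH2: –NO2 on carbon → nitro group.
  CH(COOCH3): pendant –COOCH3: carbonyl C bonded to C and –OCH3 → ester.
  CH2NHCH2: C–N–C with sp³ carbons and no adjacent C=O → amine (secondary).
  CH(CH=CH2): pendant –CH=CH2: C=C double bond → alkene.
  CH(CHO): pendant –CHO: carbonyl C bonded to C and H → aldehyde.
  CH(CONH2): pendant –CONH2: carbonyl C bonded to C and N → amide.
  CH(CH=CH2): pendant –CH=CH2: C=C double bond → alkene.
  CONH2: –C(=O)NH2: carbonyl C bonded to C and to N → amide (the N is not a separate amine).
Distinct types present: aldehyde, alkene, amide, amine, ester, nitro.

6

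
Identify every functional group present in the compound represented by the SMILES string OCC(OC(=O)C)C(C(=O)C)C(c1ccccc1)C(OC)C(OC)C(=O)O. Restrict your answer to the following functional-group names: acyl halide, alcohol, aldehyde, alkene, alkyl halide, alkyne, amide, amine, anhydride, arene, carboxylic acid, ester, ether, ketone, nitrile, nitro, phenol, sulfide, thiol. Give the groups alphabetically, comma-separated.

alcohol, arene, carboxylic acid, ester, ether, ketone

Taking each segment in turn:
  HOCH2: HO– on an sp³ carbon → alcohol.
  CH(OCOCH3): pendant –OC(=O)CH3: an acyloxy group → ester.
  CH(COCH3): pendant –COCH3: carbonyl C bonded to two carbons → ketone.
  CH(C6H5): pendant –C6H5: benzene ring → arene.
  CH(OCH3): pendant –OCH3: C–O–C with sp³ C, no adjacent C=O → ether.
  CH(OCH3): pendant –OCH3: C–O–C with sp³ C, no adjacent C=O → ether.
  COOH: –COOH: carbonyl C bonded to –OH and C → carboxylic acid (the –OH is not a separate alcohol).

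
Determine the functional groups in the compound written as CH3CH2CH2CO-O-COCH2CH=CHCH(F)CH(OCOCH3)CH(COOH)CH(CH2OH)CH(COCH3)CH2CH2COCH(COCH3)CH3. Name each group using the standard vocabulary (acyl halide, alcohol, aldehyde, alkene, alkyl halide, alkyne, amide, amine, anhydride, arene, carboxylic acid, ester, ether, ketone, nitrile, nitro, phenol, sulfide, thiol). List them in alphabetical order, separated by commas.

alcohol, alkene, alkyl halide, anhydride, carboxylic acid, ester, ketone

Reading the structure from left to right:
  CH2CO-O-COCH2: two acyl groups sharing one oxygen, –C(=O)–O–C(=O)– → anhydride.
  CH=CH: C=C double bond → alkene.
  CH(F): halogen on an sp³ carbon → alkyl halide.
  CH(OCOCH3): pendant –OC(=O)CH3: an acyloxy group → ester.
  CH(COOH): pendant –COOH: carbonyl C bonded to C and –OH → carboxylic acid.
  CH(CH2OH): pendant –CH2OH on an sp³ backbone C → alcohol.
  CH(COCH3): pendant –COCH3: carbonyl C bonded to two carbons → ketone.
  CO: –C(=O)– with carbon on both sides → ketone.
  CH(COCH3): pendant –COCH3: carbonyl C bonded to two carbons → ketone.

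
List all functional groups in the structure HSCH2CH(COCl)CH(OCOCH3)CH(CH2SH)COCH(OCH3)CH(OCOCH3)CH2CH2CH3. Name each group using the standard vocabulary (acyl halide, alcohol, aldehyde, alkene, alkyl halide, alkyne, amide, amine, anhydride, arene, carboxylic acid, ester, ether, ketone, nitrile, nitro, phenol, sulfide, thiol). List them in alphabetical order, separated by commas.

acyl halide, ester, ether, ketone, thiol

Taking each segment in turn:
  HSCH2: –SH on an sp³ carbon → thiol.
  CH(COCl): pendant –C(=O)X: carbonyl C bonded to C and halogen → acyl halide.
  CH(OCOCH3): pendant –OC(=O)CH3: an acyloxy group → ester.
  CH(CH2SH): pendant –CH2SH → thiol.
  CO: –C(=O)– with carbon on both sides → ketone.
  CH(OCH3): pendant –OCH3: C–O–C with sp³ C, no adjacent C=O → ether.
  CH(OCOCH3): pendant –OC(=O)CH3: an acyloxy group → ester.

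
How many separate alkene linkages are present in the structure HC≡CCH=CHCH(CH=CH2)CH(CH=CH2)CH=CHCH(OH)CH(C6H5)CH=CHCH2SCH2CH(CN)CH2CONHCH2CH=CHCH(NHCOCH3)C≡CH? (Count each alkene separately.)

6

C≡C triple bond → alkyne.
C=C double bond → alkene.
pendant –CH=CH2: C=C double bond → alkene.
pendant –CH=CH2: C=C double bond → alkene.
C=C double bond → alkene.
–OH on an sp³ carbon → alcohol (secondary).
pendant –C6H5: benzene ring → arene.
C=C double bond → alkene.
C–S–C linkage → sulfide (thioether).
pendant –C≡N: nitrile.
–C(=O)–N– linkage → amide (the N is not an amine).
C=C double bond → alkene.
pendant –NHC(=O)CH3: N bonded to a carbonyl → amide (not amine).
C≡C triple bond → alkyne.
Alkene appears at: CH=CH, CH(CH=CH2), CH(CH=CH2), CH=CH, CH=CH, CH=CH → 6.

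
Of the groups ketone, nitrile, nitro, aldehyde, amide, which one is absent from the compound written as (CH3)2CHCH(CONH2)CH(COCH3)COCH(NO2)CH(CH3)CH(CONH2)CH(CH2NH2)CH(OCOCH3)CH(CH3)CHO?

nitrile

amide: present (CH(CONH2) — pendant –CONH2: carbonyl C bonded to C and N → amide).
ketone: present (CH(COCH3) — pendant –COCH3: carbonyl C bonded to two carbons → ketone).
nitro: present (CH(NO2) — –NO2 on an sp³ carbon → nitro (the N=O is not a carbonyl)).
aldehyde: present (CHO — terminal –CHO: carbonyl C bonded to H and C → aldehyde).
nitrile: no segment matches this pattern.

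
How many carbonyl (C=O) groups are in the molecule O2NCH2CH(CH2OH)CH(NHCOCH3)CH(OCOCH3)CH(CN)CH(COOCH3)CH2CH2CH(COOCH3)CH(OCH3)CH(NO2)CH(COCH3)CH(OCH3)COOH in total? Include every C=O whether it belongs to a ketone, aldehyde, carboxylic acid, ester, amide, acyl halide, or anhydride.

CH(NHCOCH3): amide, 1 C=O (running total 1).
CH(OCOCH3): ester, 1 C=O (running total 2).
CH(COOCH3): ester, 1 C=O (running total 3).
CH(COOCH3): ester, 1 C=O (running total 4).
CH(COCH3): ketone, 1 C=O (running total 5).
COOH: carboxylic acid, 1 C=O (running total 6).

6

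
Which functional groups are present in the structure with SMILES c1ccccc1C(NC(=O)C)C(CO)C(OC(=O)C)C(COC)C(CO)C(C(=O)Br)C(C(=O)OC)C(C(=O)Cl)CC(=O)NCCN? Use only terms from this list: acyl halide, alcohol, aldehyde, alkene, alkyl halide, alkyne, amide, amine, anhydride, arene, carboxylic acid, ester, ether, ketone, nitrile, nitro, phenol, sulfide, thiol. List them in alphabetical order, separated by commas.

Reading the structure from left to right:
  C6H5: C6H5– phenyl ring → arene.
  CH(NHCOCH3): pendant –NHC(=O)CH3: N bonded to a carbonyl → amide (not amine).
  CH(CH2OH): pendant –CH2OH on an sp³ backbone C → alcohol.
  CH(OCOCH3): pendant –OC(=O)CH3: an acyloxy group → ester.
  CH(CH2OCH3): pendant –CH2OCH3: C–O–C linkage → ether.
  CH(CH2OH): pendant –CH2OH on an sp³ backbone C → alcohol.
  CH(COBr): pendant –C(=O)X: carbonyl C bonded to C and halogen → acyl halide.
  CH(COOCH3): pendant –COOCH3: carbonyl C bonded to C and –OCH3 → ester.
  CH(COCl): pendant –C(=O)X: carbonyl C bonded to C and halogen → acyl halide.
  CH2CONHCH2: –C(=O)–N– linkage → amide (the N is not an amine).
  CH2NH2: –NH2 on an sp³ carbon with no adjacent C=O → amine.

acyl halide, alcohol, amide, amine, arene, ester, ether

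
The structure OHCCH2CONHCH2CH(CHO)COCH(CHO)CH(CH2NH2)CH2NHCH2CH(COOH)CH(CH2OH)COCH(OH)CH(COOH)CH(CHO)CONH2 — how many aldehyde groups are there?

Reading the structure from left to right:
  OHC: terminal –CHO: carbonyl C bonded to H and C → aldehyde.
  CH2CONHCH2: –C(=O)–N– linkage → amide (the N is not an amine).
  CH(CHO): pendant –CHO: carbonyl C bonded to C and H → aldehyde.
  CO: –C(=O)– with carbon on both sides → ketone.
  CH(CHO): pendant –CHO: carbonyl C bonded to C and H → aldehyde.
  CH(CH2NH2): pendant –CH2NH2: N on sp³ C, no adjacent C=O → amine.
  CH2NHCH2: C–N–C with sp³ carbons and no adjacent C=O → amine (secondary).
  CH(COOH): pendant –COOH: carbonyl C bonded to C and –OH → carboxylic acid.
  CH(CH2OH): pendant –CH2OH on an sp³ backbone C → alcohol.
  CO: –C(=O)– with carbon on both sides → ketone.
  CH(OH): –OH on an sp³ carbon → alcohol (secondary).
  CH(COOH): pendant –COOH: carbonyl C bonded to C and –OH → carboxylic acid.
  CH(CHO): pendant –CHO: carbonyl C bonded to C and H → aldehyde.
  CONH2: –C(=O)NH2: carbonyl C bonded to C and to N → amide (the N is not a separate amine).
Aldehyde appears at: OHC, CH(CHO), CH(CHO), CH(CHO) → 4.

4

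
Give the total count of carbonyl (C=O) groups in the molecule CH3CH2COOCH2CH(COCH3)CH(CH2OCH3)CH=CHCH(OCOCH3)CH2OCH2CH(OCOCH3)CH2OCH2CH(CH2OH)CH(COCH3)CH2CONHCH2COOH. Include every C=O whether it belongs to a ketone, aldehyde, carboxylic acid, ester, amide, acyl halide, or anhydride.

7

CH2COOCH2: ester, 1 C=O (running total 1).
CH(COCH3): ketone, 1 C=O (running total 2).
CH(OCOCH3): ester, 1 C=O (running total 3).
CH(OCOCH3): ester, 1 C=O (running total 4).
CH(COCH3): ketone, 1 C=O (running total 5).
CH2CONHCH2: amide, 1 C=O (running total 6).
COOH: carboxylic acid, 1 C=O (running total 7).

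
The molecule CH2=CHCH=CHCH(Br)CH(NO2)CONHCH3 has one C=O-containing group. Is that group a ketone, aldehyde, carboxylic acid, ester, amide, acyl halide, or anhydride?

The carbonyl is in the CONHCH3 segment: –C(=O)NHCH3: carbonyl C bonded to C and to N → amide (the N is not an amine).

amide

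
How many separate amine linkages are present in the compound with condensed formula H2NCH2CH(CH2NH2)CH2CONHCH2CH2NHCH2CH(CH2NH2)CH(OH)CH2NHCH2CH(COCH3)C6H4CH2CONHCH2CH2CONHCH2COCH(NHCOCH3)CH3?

5

Working along the chain:
  H2NCH2: –NH2 on an sp³ carbon with no adjacent C=O → amine.
  CH(CH2NH2): pendant –CH2NH2: N on sp³ C, no adjacent C=O → amine.
  CH2CONHCH2: –C(=O)–N– linkage → amide (the N is not an amine).
  CH2NHCH2: C–N–C with sp³ carbons and no adjacent C=O → amine (secondary).
  CH(CH2NH2): pendant –CH2NH2: N on sp³ C, no adjacent C=O → amine.
  CH(OH): –OH on an sp³ carbon → alcohol (secondary).
  CH2NHCH2: C–N–C with sp³ carbons and no adjacent C=O → amine (secondary).
  CH(COCH3): pendant –COCH3: carbonyl C bonded to two carbons → ketone.
  C6H4: para-disubstituted benzene ring → arene.
  CH2CONHCH2: –C(=O)–N– linkage → amide (the N is not an amine).
  CH2CONHCH2: –C(=O)–N– linkage → amide (the N is not an amine).
  CO: –C(=O)– with carbon on both sides → ketone.
  CH(NHCOCH3): pendant –NHC(=O)CH3: N bonded to a carbonyl → amide (not amine).
Amine appears at: H2NCH2, CH(CH2NH2), CH2NHCH2, CH(CH2NH2), CH2NHCH2 → 5.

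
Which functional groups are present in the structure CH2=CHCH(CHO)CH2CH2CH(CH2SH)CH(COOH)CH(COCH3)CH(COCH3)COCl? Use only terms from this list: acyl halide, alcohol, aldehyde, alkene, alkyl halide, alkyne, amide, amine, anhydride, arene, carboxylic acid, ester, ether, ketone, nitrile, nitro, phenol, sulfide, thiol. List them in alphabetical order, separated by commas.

acyl halide, aldehyde, alkene, carboxylic acid, ketone, thiol

C=C double bond → alkene.
pendant –CHO: carbonyl C bonded to C and H → aldehyde.
pendant –CH2SH → thiol.
pendant –COOH: carbonyl C bonded to C and –OH → carboxylic acid.
pendant –COCH3: carbonyl C bonded to two carbons → ketone.
pendant –COCH3: carbonyl C bonded to two carbons → ketone.
–C(=O)Cl: carbonyl C bonded to C and to a halogen → acyl halide (not alkyl halide).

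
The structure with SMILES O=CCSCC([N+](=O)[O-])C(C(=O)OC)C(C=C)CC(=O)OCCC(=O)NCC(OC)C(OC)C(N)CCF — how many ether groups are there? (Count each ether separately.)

Working along the chain:
  OHC: terminal –CHO: carbonyl C bonded to H and C → aldehyde.
  CH2SCH2: C–S–C linkage → sulfide (thioether).
  CH(NO2): –NO2 on an sp³ carbon → nitro (the N=O is not a carbonyl).
  CH(COOCH3): pendant –COOCH3: carbonyl C bonded to C and –OCH3 → ester.
  CH(CH=CH2): pendant –CH=CH2: C=C double bond → alkene.
  CH2COOCH2: –C(=O)–O–C with C on the carbonyl side → ester.
  CH2CONHCH2: –C(=O)–N– linkage → amide (the N is not an amine).
  CH(OCH3): pendant –OCH3: C–O–C with sp³ C, no adjacent C=O → ether.
  CH(OCH3): pendant –OCH3: C–O–C with sp³ C, no adjacent C=O → ether.
  CH(NH2): –NH2 on an sp³ carbon with no adjacent C=O → amine.
  CH2F: halogen on an sp³ carbon → alkyl halide.
Ether appears at: CH(OCH3), CH(OCH3) → 2.

2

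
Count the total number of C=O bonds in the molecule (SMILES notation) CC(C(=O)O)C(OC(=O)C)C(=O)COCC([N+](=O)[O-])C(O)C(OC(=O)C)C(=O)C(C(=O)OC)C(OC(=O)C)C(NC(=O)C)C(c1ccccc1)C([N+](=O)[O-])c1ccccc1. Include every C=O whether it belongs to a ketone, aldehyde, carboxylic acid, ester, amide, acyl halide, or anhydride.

8

CH(COOH): carboxylic acid, 1 C=O (running total 1).
CH(OCOCH3): ester, 1 C=O (running total 2).
CO: ketone, 1 C=O (running total 3).
CH(OCOCH3): ester, 1 C=O (running total 4).
CO: ketone, 1 C=O (running total 5).
CH(COOCH3): ester, 1 C=O (running total 6).
CH(OCOCH3): ester, 1 C=O (running total 7).
CH(NHCOCH3): amide, 1 C=O (running total 8).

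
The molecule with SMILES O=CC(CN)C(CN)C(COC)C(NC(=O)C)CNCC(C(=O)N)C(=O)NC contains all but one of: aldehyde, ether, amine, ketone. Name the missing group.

amine: present (CH(CH2NH2) — pendant –CH2NH2: N on sp³ C, no adjacent C=O → amine).
ether: present (CH(CH2OCH3) — pendant –CH2OCH3: C–O–C linkage → ether).
aldehyde: present (OHC — terminal –CHO: carbonyl C bonded to H and C → aldehyde).
ketone: absent. In each of CH(NHCOCH3), CH(CONH2) and CONHCH3, the C=O is bonded to nitrogen, which defines an amide, not a ketone. In OHC, the carbonyl carbon carries an H, so it is an aldehyde, not a ketone.

ketone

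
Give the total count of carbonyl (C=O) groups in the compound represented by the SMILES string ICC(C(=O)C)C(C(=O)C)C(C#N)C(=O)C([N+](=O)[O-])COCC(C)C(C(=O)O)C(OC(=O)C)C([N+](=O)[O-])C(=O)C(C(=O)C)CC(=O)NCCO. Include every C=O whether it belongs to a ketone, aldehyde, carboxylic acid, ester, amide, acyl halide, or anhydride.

CH(COCH3): ketone, 1 C=O (running total 1).
CH(COCH3): ketone, 1 C=O (running total 2).
CO: ketone, 1 C=O (running total 3).
CH(COOH): carboxylic acid, 1 C=O (running total 4).
CH(OCOCH3): ester, 1 C=O (running total 5).
CO: ketone, 1 C=O (running total 6).
CH(COCH3): ketone, 1 C=O (running total 7).
CH2CONHCH2: amide, 1 C=O (running total 8).

8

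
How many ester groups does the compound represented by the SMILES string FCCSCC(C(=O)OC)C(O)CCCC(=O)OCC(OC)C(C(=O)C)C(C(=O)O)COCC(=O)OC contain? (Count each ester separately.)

Reading the structure from left to right:
  FCH2: halogen on an sp³ carbon → alkyl halide.
  CH2SCH2: C–S–C linkage → sulfide (thioether).
  CH(COOCH3): pendant –COOCH3: carbonyl C bonded to C and –OCH3 → ester.
  CH(OH): –OH on an sp³ carbon → alcohol (secondary).
  CH2COOCH2: –C(=O)–O–C with C on the carbonyl side → ester.
  CH(OCH3): pendant –OCH3: C–O–C with sp³ C, no adjacent C=O → ether.
  CH(COCH3): pendant –COCH3: carbonyl C bonded to two carbons → ketone.
  CH(COOH): pendant –COOH: carbonyl C bonded to C and –OH → carboxylic acid.
  CH2OCH2: C–O–C with sp³ carbons on both sides and no adjacent C=O → ether.
  COOCH3: –C(=O)OCH3: carbonyl C bonded to C and to –OCH3 → ester (not ketone + ether).
Ester appears at: CH(COOCH3), CH2COOCH2, COOCH3 → 3.

3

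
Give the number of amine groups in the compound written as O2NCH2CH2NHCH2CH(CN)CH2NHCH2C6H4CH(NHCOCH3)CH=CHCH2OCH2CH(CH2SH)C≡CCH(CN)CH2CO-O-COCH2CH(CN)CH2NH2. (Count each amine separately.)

3

Taking each segment in turn:
  O2NCH2: –NO2 on carbon → nitro group.
  CH2NHCH2: C–N–C with sp³ carbons and no adjacent C=O → amine (secondary).
  CH(CN): pendant –C≡N: nitrile.
  CH2NHCH2: C–N–C with sp³ carbons and no adjacent C=O → amine (secondary).
  C6H4: para-disubstituted benzene ring → arene.
  CH(NHCOCH3): pendant –NHC(=O)CH3: N bonded to a carbonyl → amide (not amine).
  CH=CH: C=C double bond → alkene.
  CH2OCH2: C–O–C with sp³ carbons on both sides and no adjacent C=O → ether.
  CH(CH2SH): pendant –CH2SH → thiol.
  C≡C: C≡C triple bond → alkyne.
  CH(CN): pendant –C≡N: nitrile.
  CH2CO-O-COCH2: two acyl groups sharing one oxygen, –C(=O)–O–C(=O)– → anhydride.
  CH(CN): pendant –C≡N: nitrile.
  CH2NH2: –NH2 on an sp³ carbon with no adjacent C=O → amine.
Amine appears at: CH2NHCH2, CH2NHCH2, CH2NH2 → 3.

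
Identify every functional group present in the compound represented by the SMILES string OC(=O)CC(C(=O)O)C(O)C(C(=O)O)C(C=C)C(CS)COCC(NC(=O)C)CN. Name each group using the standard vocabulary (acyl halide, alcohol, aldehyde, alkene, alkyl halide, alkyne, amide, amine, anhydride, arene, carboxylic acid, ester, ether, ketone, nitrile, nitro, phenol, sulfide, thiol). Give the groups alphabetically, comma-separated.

alcohol, alkene, amide, amine, carboxylic acid, ether, thiol

–COOH: carbonyl C bonded to –OH and C → carboxylic acid (the –OH is not a separate alcohol).
pendant –COOH: carbonyl C bonded to C and –OH → carboxylic acid.
–OH on an sp³ carbon → alcohol (secondary).
pendant –COOH: carbonyl C bonded to C and –OH → carboxylic acid.
pendant –CH=CH2: C=C double bond → alkene.
pendant –CH2SH → thiol.
C–O–C with sp³ carbons on both sides and no adjacent C=O → ether.
pendant –NHC(=O)CH3: N bonded to a carbonyl → amide (not amine).
–NH2 on an sp³ carbon with no adjacent C=O → amine.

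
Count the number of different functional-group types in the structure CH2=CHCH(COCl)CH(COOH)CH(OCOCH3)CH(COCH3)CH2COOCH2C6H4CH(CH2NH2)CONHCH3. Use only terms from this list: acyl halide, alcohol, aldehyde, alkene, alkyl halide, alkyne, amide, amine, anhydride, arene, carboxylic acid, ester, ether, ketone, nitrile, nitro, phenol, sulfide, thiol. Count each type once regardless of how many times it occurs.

8

C=C double bond → alkene.
pendant –C(=O)X: carbonyl C bonded to C and halogen → acyl halide.
pendant –COOH: carbonyl C bonded to C and –OH → carboxylic acid.
pendant –OC(=O)CH3: an acyloxy group → ester.
pendant –COCH3: carbonyl C bonded to two carbons → ketone.
–C(=O)–O–C with C on the carbonyl side → ester.
para-disubstituted benzene ring → arene.
pendant –CH2NH2: N on sp³ C, no adjacent C=O → amine.
–C(=O)NHCH3: carbonyl C bonded to C and to N → amide (the N is not an amine).
Distinct types present: acyl halide, alkene, amide, amine, arene, carboxylic acid, ester, ketone.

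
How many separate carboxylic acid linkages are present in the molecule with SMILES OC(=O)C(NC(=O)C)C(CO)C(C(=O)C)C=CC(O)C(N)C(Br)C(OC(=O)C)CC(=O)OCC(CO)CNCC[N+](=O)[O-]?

1

Working along the chain:
  HOOC: –COOH: carbonyl C bonded to –OH and C → carboxylic acid (the –OH is not a separate alcohol).
  CH(NHCOCH3): pendant –NHC(=O)CH3: N bonded to a carbonyl → amide (not amine).
  CH(CH2OH): pendant –CH2OH on an sp³ backbone C → alcohol.
  CH(COCH3): pendant –COCH3: carbonyl C bonded to two carbons → ketone.
  CH=CH: C=C double bond → alkene.
  CH(OH): –OH on an sp³ carbon → alcohol (secondary).
  CH(NH2): –NH2 on an sp³ carbon with no adjacent C=O → amine.
  CH(Br): halogen on an sp³ carbon → alkyl halide.
  CH(OCOCH3): pendant –OC(=O)CH3: an acyloxy group → ester.
  CH2COOCH2: –C(=O)–O–C with C on the carbonyl side → ester.
  CH(CH2OH): pendant –CH2OH on an sp³ backbone C → alcohol.
  CH2NHCH2: C–N–C with sp³ carbons and no adjacent C=O → amine (secondary).
  CH2NO2: –NO2 on carbon → nitro group.
Carboxylic acid appears at: HOOC → 1.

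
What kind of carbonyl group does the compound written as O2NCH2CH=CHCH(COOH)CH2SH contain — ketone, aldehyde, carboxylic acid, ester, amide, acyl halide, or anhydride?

carboxylic acid

The carbonyl is in the CH(COOH) segment: pendant –COOH: carbonyl C bonded to C and –OH → carboxylic acid.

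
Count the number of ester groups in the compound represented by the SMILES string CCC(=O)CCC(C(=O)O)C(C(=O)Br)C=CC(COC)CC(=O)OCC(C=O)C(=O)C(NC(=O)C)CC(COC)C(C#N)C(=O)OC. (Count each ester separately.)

2

–C(=O)– with carbon on both sides → ketone.
pendant –COOH: carbonyl C bonded to C and –OH → carboxylic acid.
pendant –C(=O)X: carbonyl C bonded to C and halogen → acyl halide.
C=C double bond → alkene.
pendant –CH2OCH3: C–O–C linkage → ether.
–C(=O)–O–C with C on the carbonyl side → ester.
pendant –CHO: carbonyl C bonded to C and H → aldehyde.
–C(=O)– with carbon on both sides → ketone.
pendant –NHC(=O)CH3: N bonded to a carbonyl → amide (not amine).
pendant –CH2OCH3: C–O–C linkage → ether.
pendant –C≡N: nitrile.
–C(=O)OCH3: carbonyl C bonded to C and to –OCH3 → ester (not ketone + ether).
Ester appears at: CH2COOCH2, COOCH3 → 2.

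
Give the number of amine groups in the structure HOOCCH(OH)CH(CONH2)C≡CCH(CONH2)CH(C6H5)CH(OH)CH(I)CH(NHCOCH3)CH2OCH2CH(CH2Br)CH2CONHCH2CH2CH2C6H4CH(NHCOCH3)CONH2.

0

–COOH: carbonyl C bonded to –OH and C → carboxylic acid (the –OH is not a separate alcohol).
–OH on an sp³ carbon → alcohol (secondary).
pendant –CONH2: carbonyl C bonded to C and N → amide.
C≡C triple bond → alkyne.
pendant –CONH2: carbonyl C bonded to C and N → amide.
pendant –C6H5: benzene ring → arene.
–OH on an sp³ carbon → alcohol (secondary).
halogen on an sp³ carbon → alkyl halide.
pendant –NHC(=O)CH3: N bonded to a carbonyl → amide (not amine).
C–O–C with sp³ carbons on both sides and no adjacent C=O → ether.
pendant –CH2X: halogen on sp³ carbon → alkyl halide.
–C(=O)–N– linkage → amide (the N is not an amine).
para-disubstituted benzene ring → arene.
pendant –NHC(=O)CH3: N bonded to a carbonyl → amide (not amine).
–C(=O)NH2: carbonyl C bonded to C and to N → amide (the N is not a separate amine).
No segment is a amine: CH(CONH2) is amide, not amine; CH(CONH2) is amide, not amine; CH(NHCOCH3) is amide, not amine. → 0.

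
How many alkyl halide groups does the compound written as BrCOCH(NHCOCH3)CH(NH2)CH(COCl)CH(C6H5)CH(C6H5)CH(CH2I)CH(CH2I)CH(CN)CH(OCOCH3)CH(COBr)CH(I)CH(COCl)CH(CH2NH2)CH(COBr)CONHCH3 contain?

3

–C(=O)Br: carbonyl C bonded to C and to a halogen → acyl halide (not alkyl halide).
pendant –NHC(=O)CH3: N bonded to a carbonyl → amide (not amine).
–NH2 on an sp³ carbon with no adjacent C=O → amine.
pendant –C(=O)X: carbonyl C bonded to C and halogen → acyl halide.
pendant –C6H5: benzene ring → arene.
pendant –C6H5: benzene ring → arene.
pendant –CH2X: halogen on sp³ carbon → alkyl halide.
pendant –CH2X: halogen on sp³ carbon → alkyl halide.
pendant –C≡N: nitrile.
pendant –OC(=O)CH3: an acyloxy group → ester.
pendant –C(=O)X: carbonyl C bonded to C and halogen → acyl halide.
halogen on an sp³ carbon → alkyl halide.
pendant –C(=O)X: carbonyl C bonded to C and halogen → acyl halide.
pendant –CH2NH2: N on sp³ C, no adjacent C=O → amine.
pendant –C(=O)X: carbonyl C bonded to C and halogen → acyl halide.
–C(=O)NHCH3: carbonyl C bonded to C and to N → amide (the N is not an amine).
Alkyl halide appears at: CH(CH2I), CH(CH2I), CH(I) → 3.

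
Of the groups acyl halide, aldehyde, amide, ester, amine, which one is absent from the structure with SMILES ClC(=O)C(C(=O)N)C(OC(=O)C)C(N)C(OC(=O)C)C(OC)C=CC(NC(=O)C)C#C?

aldehyde

amide: present (CH(CONH2) — pendant –CONH2: carbonyl C bonded to C and N → amide).
acyl halide: present (ClCO — –C(=O)Cl: carbonyl C bonded to C and to a halogen → acyl halide (not alkyl halide)).
ester: present (CH(OCOCH3) — pendant –OC(=O)CH3: an acyloxy group → ester).
amine: present (CH(NH2) — –NH2 on an sp³ carbon with no adjacent C=O → amine).
aldehyde: no segment matches this pattern.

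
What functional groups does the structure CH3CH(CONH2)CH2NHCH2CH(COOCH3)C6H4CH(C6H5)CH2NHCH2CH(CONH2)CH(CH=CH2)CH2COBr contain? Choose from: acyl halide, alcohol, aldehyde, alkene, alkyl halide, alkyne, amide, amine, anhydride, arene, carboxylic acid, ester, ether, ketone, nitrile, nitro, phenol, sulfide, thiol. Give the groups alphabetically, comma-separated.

acyl halide, alkene, amide, amine, arene, ester

pendant –CONH2: carbonyl C bonded to C and N → amide.
C–N–C with sp³ carbons and no adjacent C=O → amine (secondary).
pendant –COOCH3: carbonyl C bonded to C and –OCH3 → ester.
para-disubstituted benzene ring → arene.
pendant –C6H5: benzene ring → arene.
C–N–C with sp³ carbons and no adjacent C=O → amine (secondary).
pendant –CONH2: carbonyl C bonded to C and N → amide.
pendant –CH=CH2: C=C double bond → alkene.
–C(=O)Br: carbonyl C bonded to C and to a halogen → acyl halide (not alkyl halide).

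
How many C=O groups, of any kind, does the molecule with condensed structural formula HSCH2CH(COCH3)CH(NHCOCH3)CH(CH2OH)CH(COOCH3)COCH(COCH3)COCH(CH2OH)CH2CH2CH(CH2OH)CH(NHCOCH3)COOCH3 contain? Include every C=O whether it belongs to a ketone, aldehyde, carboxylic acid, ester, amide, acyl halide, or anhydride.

8

CH(COCH3): ketone, 1 C=O (running total 1).
CH(NHCOCH3): amide, 1 C=O (running total 2).
CH(COOCH3): ester, 1 C=O (running total 3).
CO: ketone, 1 C=O (running total 4).
CH(COCH3): ketone, 1 C=O (running total 5).
CO: ketone, 1 C=O (running total 6).
CH(NHCOCH3): amide, 1 C=O (running total 7).
COOCH3: ester, 1 C=O (running total 8).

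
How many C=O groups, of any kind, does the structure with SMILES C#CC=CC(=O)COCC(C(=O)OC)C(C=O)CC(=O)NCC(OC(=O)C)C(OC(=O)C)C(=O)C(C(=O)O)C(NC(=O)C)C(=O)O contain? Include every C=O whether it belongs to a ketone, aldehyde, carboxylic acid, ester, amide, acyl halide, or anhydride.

10

CO: ketone, 1 C=O (running total 1).
CH(COOCH3): ester, 1 C=O (running total 2).
CH(CHO): aldehyde, 1 C=O (running total 3).
CH2CONHCH2: amide, 1 C=O (running total 4).
CH(OCOCH3): ester, 1 C=O (running total 5).
CH(OCOCH3): ester, 1 C=O (running total 6).
CO: ketone, 1 C=O (running total 7).
CH(COOH): carboxylic acid, 1 C=O (running total 8).
CH(NHCOCH3): amide, 1 C=O (running total 9).
COOH: carboxylic acid, 1 C=O (running total 10).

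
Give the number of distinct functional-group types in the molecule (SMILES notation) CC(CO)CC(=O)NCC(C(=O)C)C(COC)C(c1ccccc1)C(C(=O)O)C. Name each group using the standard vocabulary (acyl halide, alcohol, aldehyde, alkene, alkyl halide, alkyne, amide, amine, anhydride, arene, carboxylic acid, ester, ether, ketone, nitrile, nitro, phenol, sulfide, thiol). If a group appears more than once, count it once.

6

Working along the chain:
  CH(CH2OH): pendant –CH2OH on an sp³ backbone C → alcohol.
  CH2CONHCH2: –C(=O)–N– linkage → amide (the N is not an amine).
  CH(COCH3): pendant –COCH3: carbonyl C bonded to two carbons → ketone.
  CH(CH2OCH3): pendant –CH2OCH3: C–O–C linkage → ether.
  CH(C6H5): pendant –C6H5: benzene ring → arene.
  CH(COOH): pendant –COOH: carbonyl C bonded to C and –OH → carboxylic acid.
Distinct types present: alcohol, amide, arene, carboxylic acid, ether, ketone.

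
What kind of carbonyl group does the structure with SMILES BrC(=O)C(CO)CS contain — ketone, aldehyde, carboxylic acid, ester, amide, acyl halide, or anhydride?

The carbonyl is in the BrCO segment: –C(=O)Br: carbonyl C bonded to C and to a halogen → acyl halide (not alkyl halide).

acyl halide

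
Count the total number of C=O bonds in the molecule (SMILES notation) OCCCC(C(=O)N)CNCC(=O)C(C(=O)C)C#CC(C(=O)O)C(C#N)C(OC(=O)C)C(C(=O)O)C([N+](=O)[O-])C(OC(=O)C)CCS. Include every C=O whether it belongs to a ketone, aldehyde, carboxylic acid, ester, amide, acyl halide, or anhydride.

CH(CONH2): amide, 1 C=O (running total 1).
CO: ketone, 1 C=O (running total 2).
CH(COCH3): ketone, 1 C=O (running total 3).
CH(COOH): carboxylic acid, 1 C=O (running total 4).
CH(OCOCH3): ester, 1 C=O (running total 5).
CH(COOH): carboxylic acid, 1 C=O (running total 6).
CH(OCOCH3): ester, 1 C=O (running total 7).

7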